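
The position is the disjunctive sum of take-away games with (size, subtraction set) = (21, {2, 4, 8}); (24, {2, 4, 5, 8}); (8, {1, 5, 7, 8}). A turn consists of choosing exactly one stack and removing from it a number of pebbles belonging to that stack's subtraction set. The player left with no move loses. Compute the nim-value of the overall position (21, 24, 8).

2

Stack A, S = {2, 4, 8}:
G(0) = 0
G(1) = mex{} = 0
G(2) = mex{0} = 1
G(3) = mex{0} = 1
G(4) = mex{1,0} = 2
G(5) = mex{1,0} = 2
G(6) = mex{2,1} = 0
G(7) = mex{2,1} = 0
G(8) = mex{0,2,0} = 1
G(9) = mex{0,2,0} = 1
G(10) = mex{1,0,1} = 2
G(11) = mex{1,0,1} = 2
G(12) = mex{2,1,2} = 0
G(13) = mex{2,1,2} = 0
G(14) = mex{0,2,0} = 1
G(15) = mex{0,2,0} = 1
G(16) = mex{1,0,1} = 2
G(17) = mex{1,0,1} = 2
G(18) = mex{2,1,2} = 0
G(19) = mex{2,1,2} = 0
G(20) = mex{0,2,0} = 1
G(21) = mex{0,2,0} = 1
G_A(21) = 1.
Stack B, S = {2, 4, 5, 8}:
n :  0  1  2  3  4  5  6  7  8  9 10 11 12 13 14 15 16 17 18 19 20 21 22 23 24
G :  0  0  1  1  2  2  3  0  4  1  0  2  1  0  2  1  0  2  1  0  2  1  0  2  1
G_B(24) = 1.
Stack C, S = {1, 5, 7, 8}:
n : 0 1 2 3 4 5 6 7 8
G : 0 1 0 1 0 1 0 1 2
G_C(8) = 2.
Combined Grundy value = 1 ⊕ 1 ⊕ 2 = 2.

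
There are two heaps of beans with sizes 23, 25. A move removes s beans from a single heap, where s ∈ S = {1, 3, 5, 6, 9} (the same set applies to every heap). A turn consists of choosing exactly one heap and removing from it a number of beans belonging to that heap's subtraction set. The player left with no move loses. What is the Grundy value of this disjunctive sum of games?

2

All heaps use S = {1, 3, 5, 6, 9}:
n :  0  1  2  3  4  5  6  7  8  9 10 11 12 13 14 15 16 17 18 19 20 21 22 23 24 25
G :  0  1  0  1  0  1  2  3  2  3  2  3  0  1  0  1  0  1  2  3  2  3  2  3  0  1
Heap A: G(23) = 3.
Heap B: G(25) = 1.
Combined Grundy value = 3 ⊕ 1 = 2.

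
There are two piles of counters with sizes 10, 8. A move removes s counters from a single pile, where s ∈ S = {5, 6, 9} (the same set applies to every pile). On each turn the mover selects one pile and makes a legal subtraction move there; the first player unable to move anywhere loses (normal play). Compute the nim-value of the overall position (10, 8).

All piles use S = {5, 6, 9}:
G(0) = 0
G(1) = mex{} = 0
G(2) = mex{} = 0
G(3) = mex{} = 0
G(4) = mex{} = 0
G(5) = mex{0} = 1
G(6) = mex{0,0} = 1
G(7) = mex{0,0} = 1
G(8) = mex{0,0} = 1
G(9) = mex{0,0,0} = 1
G(10) = mex{1,0,0} = 2
Pile A: G(10) = 2.
Pile B: G(8) = 1.
Combined Grundy value = 2 ⊕ 1 = 3.

3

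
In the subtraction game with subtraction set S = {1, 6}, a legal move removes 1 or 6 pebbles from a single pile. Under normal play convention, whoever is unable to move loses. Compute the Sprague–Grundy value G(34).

n :  0  1  2  3  4  5  6  7  8  9 10 11 12 13 14 15 16 17 18 19 20 21 22 23 24 25 26 27 28 29 30 31 32 33 34
G :  0  1  0  1  0  1  2  0  1  0  1  0  1  2  0  1  0  1  0  1  2  0  1  0  1  0  1  2  0  1  0  1  0  1  2

2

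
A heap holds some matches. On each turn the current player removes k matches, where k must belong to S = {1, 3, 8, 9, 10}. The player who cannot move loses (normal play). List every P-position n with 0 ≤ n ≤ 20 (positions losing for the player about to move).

0, 2, 4, 6, 17, 19

n :  0  1  2  3  4  5  6  7  8  9 10 11 12 13 14 15 16 17 18 19 20
G :  0  1  0  1  0  1  0  1  2  3  2  3  2  3  2  3  4  0  1  0  1
P-positions are exactly the n with G(n) = 0.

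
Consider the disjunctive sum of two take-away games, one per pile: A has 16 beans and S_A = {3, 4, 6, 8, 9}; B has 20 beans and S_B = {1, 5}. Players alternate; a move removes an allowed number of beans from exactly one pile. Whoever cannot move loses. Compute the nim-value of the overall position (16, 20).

Pile A, S = {3, 4, 6, 8, 9}:
n :  0  1  2  3  4  5  6  7  8  9 10 11 12 13 14 15 16
G :  0  0  0  1  1  1  2  2  2  3  3  3  0  0  0  1  1
G_A(16) = 1.
Pile B, S = {1, 5}:
n :  0  1  2  3  4  5  6  7  8  9 10 11 12 13 14 15 16 17 18 19 20
G :  0  1  0  1  0  1  0  1  0  1  0  1  0  1  0  1  0  1  0  1  0
G_B(20) = 0.
Combined Grundy value = 1 ⊕ 0 = 1.

1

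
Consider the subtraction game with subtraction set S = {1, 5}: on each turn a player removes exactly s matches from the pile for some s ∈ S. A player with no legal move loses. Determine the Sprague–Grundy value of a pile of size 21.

1

n :  0  1  2  3  4  5  6  7  8  9 10 11 12 13 14 15 16 17 18 19 20 21
G :  0  1  0  1  0  1  0  1  0  1  0  1  0  1  0  1  0  1  0  1  0  1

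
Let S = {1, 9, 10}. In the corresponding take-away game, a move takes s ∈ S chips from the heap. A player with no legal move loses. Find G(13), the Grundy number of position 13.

G(0) = 0
G(1) = mex{0} = 1
G(2) = mex{1} = 0
G(3) = mex{0} = 1
G(4) = mex{1} = 0
G(5) = mex{0} = 1
G(6) = mex{1} = 0
G(7) = mex{0} = 1
G(8) = mex{1} = 0
G(9) = mex{0,0} = 1
G(10) = mex{1,1,0} = 2
G(11) = mex{2,0,1} = 3
G(12) = mex{3,1,0} = 2
G(13) = mex{2,0,1} = 3

3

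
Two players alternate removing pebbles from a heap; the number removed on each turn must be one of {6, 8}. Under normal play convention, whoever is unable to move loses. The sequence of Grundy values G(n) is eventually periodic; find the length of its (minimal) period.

14

n :  0  1  2  3  4  5  6  7  8  9 10 11 12 13 14 15 16 17 18 19 20 21 22 23 24 25 26 27 28 29
G :  0  0  0  0  0  0  1  1  1  1  1  1  2  2  0  0  0  0  0  0  1  1  1  1  1  1  2  2  0  0
G(n+14) = G(n) holds for n = 0,…,7 (a full window of length max(S) = 8), so the sequence is purely periodic with period 14.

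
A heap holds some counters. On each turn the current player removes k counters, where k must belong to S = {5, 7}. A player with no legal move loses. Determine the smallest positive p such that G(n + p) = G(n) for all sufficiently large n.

G(0) = 0
G(1) = mex{} = 0
G(2) = mex{} = 0
G(3) = mex{} = 0
G(4) = mex{} = 0
G(5) = mex{0} = 1
G(6) = mex{0} = 1
G(7) = mex{0,0} = 1
G(8) = mex{0,0} = 1
G(9) = mex{0,0} = 1
G(10) = mex{1,0} = 2
G(11) = mex{1,0} = 2
G(12) = mex{1,1} = 0
G(13) = mex{1,1} = 0
G(14) = mex{1,1} = 0
G(15) = mex{2,1} = 0
G(16) = mex{2,1} = 0
G(17) = mex{0,2} = 1
G(18) = mex{0,2} = 1
G(19) = mex{0,0} = 1
G(20) = mex{0,0} = 1
G(21) = mex{0,0} = 1
G(22) = mex{1,0} = 2
G(23) = mex{1,0} = 2
G(24) = mex{1,1} = 0
G(25) = mex{1,1} = 0
G(n+12) = G(n) holds for n = 0,…,6 (a full window of length max(S) = 7), so the sequence is purely periodic with period 12.

12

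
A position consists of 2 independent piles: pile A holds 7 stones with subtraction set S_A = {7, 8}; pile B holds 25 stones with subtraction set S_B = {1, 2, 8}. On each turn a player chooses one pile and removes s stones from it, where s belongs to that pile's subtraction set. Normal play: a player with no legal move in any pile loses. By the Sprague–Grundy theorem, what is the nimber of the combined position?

0

Pile A, S = {7, 8}:
G(0) = 0
G(1) = mex{} = 0
G(2) = mex{} = 0
G(3) = mex{} = 0
G(4) = mex{} = 0
G(5) = mex{} = 0
G(6) = mex{} = 0
G(7) = mex{0} = 1
G_A(7) = 1.
Pile B, S = {1, 2, 8}:
n :  0  1  2  3  4  5  6  7  8  9 10 11 12 13 14 15 16 17 18 19 20 21 22 23 24 25
G :  0  1  2  0  1  2  0  1  2  0  1  2  0  1  2  0  1  2  0  1  2  0  1  2  0  1
G_B(25) = 1.
Combined Grundy value = 1 ⊕ 1 = 0.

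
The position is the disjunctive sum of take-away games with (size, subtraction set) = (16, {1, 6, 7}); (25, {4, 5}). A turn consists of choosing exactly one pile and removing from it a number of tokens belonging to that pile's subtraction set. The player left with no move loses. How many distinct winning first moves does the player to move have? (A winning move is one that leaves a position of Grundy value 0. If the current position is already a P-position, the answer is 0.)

3

Pile A, S = {1, 6, 7}:
G(0) = 0
G(1) = mex{0} = 1
G(2) = mex{1} = 0
G(3) = mex{0} = 1
G(4) = mex{1} = 0
G(5) = mex{0} = 1
G(6) = mex{1,0} = 2
G(7) = mex{2,1,0} = 3
G(8) = mex{3,0,1} = 2
G(9) = mex{2,1,0} = 3
G(10) = mex{3,0,1} = 2
G(11) = mex{2,1,0} = 3
G(12) = mex{3,2,1} = 0
G(13) = mex{0,3,2} = 1
G(14) = mex{1,2,3} = 0
G(15) = mex{0,3,2} = 1
G(16) = mex{1,2,3} = 0
G_A(16) = 0.
Pile B, S = {4, 5}:
n :  0  1  2  3  4  5  6  7  8  9 10 11 12 13 14 15 16 17 18 19 20 21 22 23 24 25
G :  0  0  0  0  1  1  1  1  2  0  0  0  0  1  1  1  1  2  0  0  0  0  1  1  1  1
G_B(25) = 1.
Combined Grundy value = 0 ⊕ 1 = 1.
A winning move leaves total XOR = 0, i.e. changes one component's Grundy value g to g ⊕ X where X is the current total.
Pile A: need g' = 0⊕1 = 1. Options: 16−1→G=1, 16−6→G=2, 16−7→G=3. Hits: 1.
Pile B: need g' = 1⊕1 = 0. Options: 25−4→G=0, 25−5→G=0. Hits: 2.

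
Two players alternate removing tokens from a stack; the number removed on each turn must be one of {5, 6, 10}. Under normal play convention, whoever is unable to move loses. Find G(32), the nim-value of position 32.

0

n :  0  1  2  3  4  5  6  7  8  9 10 11 12 13 14 15 16 17 18 19 20 21 22 23 24 25 26 27 28 29 30 31 32
G :  0  0  0  0  0  1  1  1  1  1  2  2  2  2  2  0  0  0  0  0  1  1  1  1  1  2  2  2  2  2  0  0  0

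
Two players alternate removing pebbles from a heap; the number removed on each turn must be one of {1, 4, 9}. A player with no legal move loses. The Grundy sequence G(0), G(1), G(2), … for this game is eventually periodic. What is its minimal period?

n :  0  1  2  3  4  5  6  7  8  9 10 11 12 13 14 15
G :  0  1  0  1  2  0  1  0  1  2  0  1  0  1  2  0
G(n+5) = G(n) holds for n = 0,…,8 (a full window of length max(S) = 9), so the sequence is purely periodic with period 5.

5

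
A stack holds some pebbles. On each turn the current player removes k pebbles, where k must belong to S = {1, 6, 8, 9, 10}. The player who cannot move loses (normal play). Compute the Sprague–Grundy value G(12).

n :  0  1  2  3  4  5  6  7  8  9 10 11 12
G :  0  1  0  1  0  1  2  0  1  2  3  2  3

3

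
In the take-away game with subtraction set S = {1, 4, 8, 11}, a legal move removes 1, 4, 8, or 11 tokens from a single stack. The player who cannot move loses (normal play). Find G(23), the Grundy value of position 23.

2

G(0) = 0
G(1) = mex{0} = 1
G(2) = mex{1} = 0
G(3) = mex{0} = 1
G(4) = mex{1,0} = 2
G(5) = mex{2,1} = 0
G(6) = mex{0,0} = 1
G(7) = mex{1,1} = 0
G(8) = mex{0,2,0} = 1
G(9) = mex{1,0,1} = 2
G(10) = mex{2,1,0} = 3
G(11) = mex{3,0,1,0} = 2
G(12) = mex{2,1,2,1} = 0
G(13) = mex{0,2,0,0} = 1
G(14) = mex{1,3,1,1} = 0
G(15) = mex{0,2,0,2} = 1
G(16) = mex{1,0,1,0} = 2
G(17) = mex{2,1,2,1} = 0
G(18) = mex{0,0,3,0} = 1
G(19) = mex{1,1,2,1} = 0
G(20) = mex{0,2,0,2} = 1
G(21) = mex{1,0,1,3} = 2
G(22) = mex{2,1,0,2} = 3
G(23) = mex{3,0,1,0} = 2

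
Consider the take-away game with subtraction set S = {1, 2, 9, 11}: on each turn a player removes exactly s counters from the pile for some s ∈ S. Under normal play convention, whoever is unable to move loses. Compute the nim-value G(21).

1

n :  0  1  2  3  4  5  6  7  8  9 10 11 12 13 14 15 16 17 18 19 20 21
G :  0  1  2  0  1  2  0  1  2  3  0  1  2  0  1  2  0  1  2  3  0  1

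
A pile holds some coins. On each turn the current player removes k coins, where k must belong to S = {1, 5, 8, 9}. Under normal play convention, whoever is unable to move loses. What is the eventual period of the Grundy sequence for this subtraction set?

G(0) = 0
G(1) = mex{0} = 1
G(2) = mex{1} = 0
G(3) = mex{0} = 1
G(4) = mex{1} = 0
G(5) = mex{0,0} = 1
G(6) = mex{1,1} = 0
G(7) = mex{0,0} = 1
G(8) = mex{1,1,0} = 2
G(9) = mex{2,0,1,0} = 3
G(10) = mex{3,1,0,1} = 2
G(11) = mex{2,0,1,0} = 3
G(12) = mex{3,1,0,1} = 2
G(13) = mex{2,2,1,0} = 3
G(14) = mex{3,3,0,1} = 2
G(15) = mex{2,2,1,0} = 3
G(16) = mex{3,3,2,1} = 0
G(17) = mex{0,2,3,2} = 1
G(18) = mex{1,3,2,3} = 0
G(19) = mex{0,2,3,2} = 1
G(20) = mex{1,3,2,3} = 0
G(21) = mex{0,0,3,2} = 1
G(22) = mex{1,1,2,3} = 0
G(23) = mex{0,0,3,2} = 1
G(24) = mex{1,1,0,3} = 2
G(25) = mex{2,0,1,0} = 3
G(26) = mex{3,1,0,1} = 2
G(27) = mex{2,0,1,0} = 3
G(28) = mex{3,1,0,1} = 2
G(29) = mex{2,2,1,0} = 3
G(30) = mex{3,3,0,1} = 2
G(31) = mex{2,2,1,0} = 3
G(32) = mex{3,3,2,1} = 0
G(33) = mex{0,2,3,2} = 1
G(n+16) = G(n) holds for n = 0,…,8 (a full window of length max(S) = 9), so the sequence is purely periodic with period 16.

16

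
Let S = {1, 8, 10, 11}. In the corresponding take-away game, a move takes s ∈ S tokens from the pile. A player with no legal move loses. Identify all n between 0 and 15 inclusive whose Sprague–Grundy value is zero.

G(0) = 0
G(1) = mex{0} = 1
G(2) = mex{1} = 0
G(3) = mex{0} = 1
G(4) = mex{1} = 0
G(5) = mex{0} = 1
G(6) = mex{1} = 0
G(7) = mex{0} = 1
G(8) = mex{1,0} = 2
G(9) = mex{2,1} = 0
G(10) = mex{0,0,0} = 1
G(11) = mex{1,1,1,0} = 2
G(12) = mex{2,0,0,1} = 3
G(13) = mex{3,1,1,0} = 2
G(14) = mex{2,0,0,1} = 3
G(15) = mex{3,1,1,0} = 2
P-positions are exactly the n with G(n) = 0.

0, 2, 4, 6, 9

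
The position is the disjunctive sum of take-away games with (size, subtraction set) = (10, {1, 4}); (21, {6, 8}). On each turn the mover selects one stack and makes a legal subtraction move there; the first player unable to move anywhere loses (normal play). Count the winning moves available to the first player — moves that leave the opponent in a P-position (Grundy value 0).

Stack A, S = {1, 4}:
n :  0  1  2  3  4  5  6  7  8  9 10
G :  0  1  0  1  2  0  1  0  1  2  0
G_A(10) = 0.
Stack B, S = {6, 8}:
n :  0  1  2  3  4  5  6  7  8  9 10 11 12 13 14 15 16 17 18 19 20 21
G :  0  0  0  0  0  0  1  1  1  1  1  1  2  2  0  0  0  0  0  0  1  1
G_B(21) = 1.
Combined Grundy value = 0 ⊕ 1 = 1.
A winning move leaves total XOR = 0, i.e. changes one component's Grundy value g to g ⊕ X where X is the current total.
Stack A: need g' = 0⊕1 = 1. Options: 10−1→G=2, 10−4→G=1. Hits: 1.
Stack B: need g' = 1⊕1 = 0. Options: 21−6→G=0, 21−8→G=2. Hits: 1.

2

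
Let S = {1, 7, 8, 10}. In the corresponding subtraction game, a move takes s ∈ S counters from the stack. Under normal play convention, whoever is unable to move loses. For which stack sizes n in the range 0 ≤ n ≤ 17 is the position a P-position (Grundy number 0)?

0, 2, 4, 6, 15, 17

G(0) = 0
G(1) = mex{0} = 1
G(2) = mex{1} = 0
G(3) = mex{0} = 1
G(4) = mex{1} = 0
G(5) = mex{0} = 1
G(6) = mex{1} = 0
G(7) = mex{0,0} = 1
G(8) = mex{1,1,0} = 2
G(9) = mex{2,0,1} = 3
G(10) = mex{3,1,0,0} = 2
G(11) = mex{2,0,1,1} = 3
G(12) = mex{3,1,0,0} = 2
G(13) = mex{2,0,1,1} = 3
G(14) = mex{3,1,0,0} = 2
G(15) = mex{2,2,1,1} = 0
G(16) = mex{0,3,2,0} = 1
G(17) = mex{1,2,3,1} = 0
P-positions are exactly the n with G(n) = 0.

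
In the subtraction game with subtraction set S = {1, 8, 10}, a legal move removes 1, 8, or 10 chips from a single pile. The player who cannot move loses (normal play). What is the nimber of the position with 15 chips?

G(0) = 0
G(1) = mex{0} = 1
G(2) = mex{1} = 0
G(3) = mex{0} = 1
G(4) = mex{1} = 0
G(5) = mex{0} = 1
G(6) = mex{1} = 0
G(7) = mex{0} = 1
G(8) = mex{1,0} = 2
G(9) = mex{2,1} = 0
G(10) = mex{0,0,0} = 1
G(11) = mex{1,1,1} = 0
G(12) = mex{0,0,0} = 1
G(13) = mex{1,1,1} = 0
G(14) = mex{0,0,0} = 1
G(15) = mex{1,1,1} = 0

0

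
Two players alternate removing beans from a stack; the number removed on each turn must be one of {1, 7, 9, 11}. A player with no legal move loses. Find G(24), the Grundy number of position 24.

0

G(0) = 0
G(1) = mex{0} = 1
G(2) = mex{1} = 0
G(3) = mex{0} = 1
G(4) = mex{1} = 0
G(5) = mex{0} = 1
G(6) = mex{1} = 0
G(7) = mex{0,0} = 1
G(8) = mex{1,1} = 0
G(9) = mex{0,0,0} = 1
G(10) = mex{1,1,1} = 0
G(11) = mex{0,0,0,0} = 1
G(12) = mex{1,1,1,1} = 0
G(13) = mex{0,0,0,0} = 1
G(14) = mex{1,1,1,1} = 0
G(15) = mex{0,0,0,0} = 1
G(16) = mex{1,1,1,1} = 0
G(17) = mex{0,0,0,0} = 1
G(18) = mex{1,1,1,1} = 0
G(19) = mex{0,0,0,0} = 1
G(20) = mex{1,1,1,1} = 0
G(21) = mex{0,0,0,0} = 1
G(22) = mex{1,1,1,1} = 0
G(23) = mex{0,0,0,0} = 1
G(24) = mex{1,1,1,1} = 0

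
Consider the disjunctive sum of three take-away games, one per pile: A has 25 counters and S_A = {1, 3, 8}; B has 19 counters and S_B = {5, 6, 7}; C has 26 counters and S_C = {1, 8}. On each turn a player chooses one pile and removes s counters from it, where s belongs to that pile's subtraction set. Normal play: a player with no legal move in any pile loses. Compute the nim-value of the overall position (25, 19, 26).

2

Pile A, S = {1, 3, 8}:
n :  0  1  2  3  4  5  6  7  8  9 10 11 12 13 14 15 16 17 18 19 20 21 22 23 24 25
G :  0  1  0  1  0  1  0  1  2  3  2  0  1  0  1  0  1  0  1  2  3  2  0  1  0  1
G_A(25) = 1.
Pile B, S = {5, 6, 7}:
G(0) = 0
G(1) = mex{} = 0
G(2) = mex{} = 0
G(3) = mex{} = 0
G(4) = mex{} = 0
G(5) = mex{0} = 1
G(6) = mex{0,0} = 1
G(7) = mex{0,0,0} = 1
G(8) = mex{0,0,0} = 1
G(9) = mex{0,0,0} = 1
G(10) = mex{1,0,0} = 2
G(11) = mex{1,1,0} = 2
G(12) = mex{1,1,1} = 0
G(13) = mex{1,1,1} = 0
G(14) = mex{1,1,1} = 0
G(15) = mex{2,1,1} = 0
G(16) = mex{2,2,1} = 0
G(17) = mex{0,2,2} = 1
G(18) = mex{0,0,2} = 1
G(19) = mex{0,0,0} = 1
G_B(19) = 1.
Pile C, S = {1, 8}:
n :  0  1  2  3  4  5  6  7  8  9 10 11 12 13 14 15 16 17 18 19 20 21 22 23 24 25 26
G :  0  1  0  1  0  1  0  1  2  0  1  0  1  0  1  0  1  2  0  1  0  1  0  1  0  1  2
G_C(26) = 2.
Combined Grundy value = 1 ⊕ 1 ⊕ 2 = 2.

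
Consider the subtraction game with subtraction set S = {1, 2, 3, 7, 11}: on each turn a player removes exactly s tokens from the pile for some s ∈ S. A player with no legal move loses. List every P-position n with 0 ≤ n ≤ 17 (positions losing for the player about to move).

0, 4, 8, 12, 16

n :  0  1  2  3  4  5  6  7  8  9 10 11 12 13 14 15 16 17
G :  0  1  2  3  0  1  2  3  0  1  2  3  0  1  2  3  0  1
P-positions are exactly the n with G(n) = 0.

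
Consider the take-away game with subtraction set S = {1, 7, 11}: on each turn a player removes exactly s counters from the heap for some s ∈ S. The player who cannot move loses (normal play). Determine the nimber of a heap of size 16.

n :  0  1  2  3  4  5  6  7  8  9 10 11 12 13 14 15 16
G :  0  1  0  1  0  1  0  1  0  1  0  1  0  1  0  1  0

0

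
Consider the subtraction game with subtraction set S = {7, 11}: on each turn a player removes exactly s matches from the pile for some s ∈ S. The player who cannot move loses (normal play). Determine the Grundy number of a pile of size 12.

1

G(0) = 0
G(1) = mex{} = 0
G(2) = mex{} = 0
G(3) = mex{} = 0
G(4) = mex{} = 0
G(5) = mex{} = 0
G(6) = mex{} = 0
G(7) = mex{0} = 1
G(8) = mex{0} = 1
G(9) = mex{0} = 1
G(10) = mex{0} = 1
G(11) = mex{0,0} = 1
G(12) = mex{0,0} = 1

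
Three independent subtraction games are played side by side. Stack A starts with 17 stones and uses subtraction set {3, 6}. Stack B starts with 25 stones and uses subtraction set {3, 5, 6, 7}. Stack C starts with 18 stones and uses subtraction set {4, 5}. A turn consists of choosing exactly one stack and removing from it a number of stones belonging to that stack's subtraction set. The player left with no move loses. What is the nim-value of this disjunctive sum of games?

Stack A, S = {3, 6}:
G(0) = 0
G(1) = mex{} = 0
G(2) = mex{} = 0
G(3) = mex{0} = 1
G(4) = mex{0} = 1
G(5) = mex{0} = 1
G(6) = mex{1,0} = 2
G(7) = mex{1,0} = 2
G(8) = mex{1,0} = 2
G(9) = mex{2,1} = 0
G(10) = mex{2,1} = 0
G(11) = mex{2,1} = 0
G(12) = mex{0,2} = 1
G(13) = mex{0,2} = 1
G(14) = mex{0,2} = 1
G(15) = mex{1,0} = 2
G(16) = mex{1,0} = 2
G(17) = mex{1,0} = 2
G_A(17) = 2.
Stack B, S = {3, 5, 6, 7}:
n :  0  1  2  3  4  5  6  7  8  9 10 11 12 13 14 15 16 17 18 19 20 21 22 23 24 25
G :  0  0  0  1  1  1  2  2  2  3  0  0  0  1  1  1  2  2  2  3  0  0  0  1  1  1
G_B(25) = 1.
Stack C, S = {4, 5}:
n :  0  1  2  3  4  5  6  7  8  9 10 11 12 13 14 15 16 17 18
G :  0  0  0  0  1  1  1  1  2  0  0  0  0  1  1  1  1  2  0
G_C(18) = 0.
Combined Grundy value = 2 ⊕ 1 ⊕ 0 = 3.

3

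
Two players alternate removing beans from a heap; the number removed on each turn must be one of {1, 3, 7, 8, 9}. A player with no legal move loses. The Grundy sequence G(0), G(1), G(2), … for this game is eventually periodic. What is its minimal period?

16

G(0) = 0
G(1) = mex{0} = 1
G(2) = mex{1} = 0
G(3) = mex{0,0} = 1
G(4) = mex{1,1} = 0
G(5) = mex{0,0} = 1
G(6) = mex{1,1} = 0
G(7) = mex{0,0,0} = 1
G(8) = mex{1,1,1,0} = 2
G(9) = mex{2,0,0,1,0} = 3
G(10) = mex{3,1,1,0,1} = 2
G(11) = mex{2,2,0,1,0} = 3
G(12) = mex{3,3,1,0,1} = 2
G(13) = mex{2,2,0,1,0} = 3
G(14) = mex{3,3,1,0,1} = 2
G(15) = mex{2,2,2,1,0} = 3
G(16) = mex{3,3,3,2,1} = 0
G(17) = mex{0,2,2,3,2} = 1
G(18) = mex{1,3,3,2,3} = 0
G(19) = mex{0,0,2,3,2} = 1
G(20) = mex{1,1,3,2,3} = 0
G(21) = mex{0,0,2,3,2} = 1
G(22) = mex{1,1,3,2,3} = 0
G(23) = mex{0,0,0,3,2} = 1
G(24) = mex{1,1,1,0,3} = 2
G(25) = mex{2,0,0,1,0} = 3
G(26) = mex{3,1,1,0,1} = 2
G(27) = mex{2,2,0,1,0} = 3
G(28) = mex{3,3,1,0,1} = 2
G(29) = mex{2,2,0,1,0} = 3
G(30) = mex{3,3,1,0,1} = 2
G(31) = mex{2,2,2,1,0} = 3
G(32) = mex{3,3,3,2,1} = 0
G(33) = mex{0,2,2,3,2} = 1
G(n+16) = G(n) holds for n = 0,…,8 (a full window of length max(S) = 9), so the sequence is purely periodic with period 16.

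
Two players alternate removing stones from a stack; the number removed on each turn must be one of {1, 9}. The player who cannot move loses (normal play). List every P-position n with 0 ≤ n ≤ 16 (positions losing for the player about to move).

n :  0  1  2  3  4  5  6  7  8  9 10 11 12 13 14 15 16
G :  0  1  0  1  0  1  0  1  0  1  0  1  0  1  0  1  0
P-positions are exactly the n with G(n) = 0.

0, 2, 4, 6, 8, 10, 12, 14, 16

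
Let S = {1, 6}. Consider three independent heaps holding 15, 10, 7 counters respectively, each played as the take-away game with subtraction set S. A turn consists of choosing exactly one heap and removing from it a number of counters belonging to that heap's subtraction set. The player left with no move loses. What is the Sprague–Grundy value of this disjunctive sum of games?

0

All heaps use S = {1, 6}:
n :  0  1  2  3  4  5  6  7  8  9 10 11 12 13 14 15
G :  0  1  0  1  0  1  2  0  1  0  1  0  1  2  0  1
Heap A: G(15) = 1.
Heap B: G(10) = 1.
Heap C: G(7) = 0.
Combined Grundy value = 1 ⊕ 1 ⊕ 0 = 0.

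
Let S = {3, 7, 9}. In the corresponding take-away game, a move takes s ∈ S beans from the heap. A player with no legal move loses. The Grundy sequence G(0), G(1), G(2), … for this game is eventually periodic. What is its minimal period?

2

G(0) = 0
G(1) = mex{} = 0
G(2) = mex{} = 0
G(3) = mex{0} = 1
G(4) = mex{0} = 1
G(5) = mex{0} = 1
G(6) = mex{1} = 0
G(7) = mex{1,0} = 2
G(8) = mex{1,0} = 2
G(9) = mex{0,0,0} = 1
G(10) = mex{2,1,0} = 3
G(11) = mex{2,1,0} = 3
G(12) = mex{1,1,1} = 0
G(13) = mex{3,0,1} = 2
G(14) = mex{3,2,1} = 0
G(15) = mex{0,2,0} = 1
G(16) = mex{2,1,2} = 0
G(17) = mex{0,3,2} = 1
G(18) = mex{1,3,1} = 0
G(19) = mex{0,0,3} = 1
G(20) = mex{1,2,3} = 0
G(21) = mex{0,0,0} = 1
G(22) = mex{1,1,2} = 0
G(23) = mex{0,0,0} = 1
G(24) = mex{1,1,1} = 0
G(25) = mex{0,0,0} = 1
G(26) = mex{1,1,1} = 0
From n = 14 onward G(n+2) = G(n); since this holds over max(S) = 9 consecutive positions the period is 2 (pre-period 14).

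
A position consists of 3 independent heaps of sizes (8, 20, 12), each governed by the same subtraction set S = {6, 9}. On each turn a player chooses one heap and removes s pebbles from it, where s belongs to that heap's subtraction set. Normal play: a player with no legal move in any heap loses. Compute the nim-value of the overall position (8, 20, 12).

3

All heaps use S = {6, 9}:
G(0) = 0
G(1) = mex{} = 0
G(2) = mex{} = 0
G(3) = mex{} = 0
G(4) = mex{} = 0
G(5) = mex{} = 0
G(6) = mex{0} = 1
G(7) = mex{0} = 1
G(8) = mex{0} = 1
G(9) = mex{0,0} = 1
G(10) = mex{0,0} = 1
G(11) = mex{0,0} = 1
G(12) = mex{1,0} = 2
G(13) = mex{1,0} = 2
G(14) = mex{1,0} = 2
G(15) = mex{1,1} = 0
G(16) = mex{1,1} = 0
G(17) = mex{1,1} = 0
G(18) = mex{2,1} = 0
G(19) = mex{2,1} = 0
G(20) = mex{2,1} = 0
Heap A: G(8) = 1.
Heap B: G(20) = 0.
Heap C: G(12) = 2.
Combined Grundy value = 1 ⊕ 0 ⊕ 2 = 3.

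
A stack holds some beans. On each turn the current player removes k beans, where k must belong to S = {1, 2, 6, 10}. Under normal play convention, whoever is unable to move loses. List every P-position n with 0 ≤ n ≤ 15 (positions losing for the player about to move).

0, 3, 7, 11, 14

n :  0  1  2  3  4  5  6  7  8  9 10 11 12 13 14 15
G :  0  1  2  0  1  2  3  0  1  2  3  0  1  2  0  1
P-positions are exactly the n with G(n) = 0.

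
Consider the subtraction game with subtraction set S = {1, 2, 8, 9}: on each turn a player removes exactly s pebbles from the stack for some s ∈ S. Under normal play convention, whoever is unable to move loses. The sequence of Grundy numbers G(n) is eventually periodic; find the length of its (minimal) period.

10

n :  0  1  2  3  4  5  6  7  8  9 10 11 12 13 14 15 16 17 18 19 20 21
G :  0  1  2  0  1  2  0  1  2  3  0  1  2  0  1  2  0  1  2  3  0  1
G(n+10) = G(n) holds for n = 0,…,8 (a full window of length max(S) = 9), so the sequence is purely periodic with period 10.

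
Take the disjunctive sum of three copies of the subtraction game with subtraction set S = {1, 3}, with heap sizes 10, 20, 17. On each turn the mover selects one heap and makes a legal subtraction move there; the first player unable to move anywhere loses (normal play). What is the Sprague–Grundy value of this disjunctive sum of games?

All heaps use S = {1, 3}:
n :  0  1  2  3  4  5  6  7  8  9 10 11 12 13 14 15 16 17 18 19 20
G :  0  1  0  1  0  1  0  1  0  1  0  1  0  1  0  1  0  1  0  1  0
Heap A: G(10) = 0.
Heap B: G(20) = 0.
Heap C: G(17) = 1.
Combined Grundy value = 0 ⊕ 0 ⊕ 1 = 1.

1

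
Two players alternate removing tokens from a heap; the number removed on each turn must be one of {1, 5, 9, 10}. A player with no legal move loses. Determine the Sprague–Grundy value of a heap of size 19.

0

n :  0  1  2  3  4  5  6  7  8  9 10 11 12 13 14 15 16 17 18 19
G :  0  1  0  1  0  1  0  1  0  1  2  3  2  3  2  3  2  3  2  0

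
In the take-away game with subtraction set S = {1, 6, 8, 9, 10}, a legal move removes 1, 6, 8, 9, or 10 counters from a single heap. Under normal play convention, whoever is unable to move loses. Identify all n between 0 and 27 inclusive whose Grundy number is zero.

n :  0  1  2  3  4  5  6  7  8  9 10 11 12 13 14 15 16 17 18 19 20 21 22 23 24 25 26 27
G :  0  1  0  1  0  1  2  0  1  2  3  2  3  2  3  4  5  3  0  1  0  1  0  1  2  0  1  2
P-positions are exactly the n with G(n) = 0.

0, 2, 4, 7, 18, 20, 22, 25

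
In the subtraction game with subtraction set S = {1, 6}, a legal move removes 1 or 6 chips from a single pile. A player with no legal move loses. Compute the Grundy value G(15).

1

n :  0  1  2  3  4  5  6  7  8  9 10 11 12 13 14 15
G :  0  1  0  1  0  1  2  0  1  0  1  0  1  2  0  1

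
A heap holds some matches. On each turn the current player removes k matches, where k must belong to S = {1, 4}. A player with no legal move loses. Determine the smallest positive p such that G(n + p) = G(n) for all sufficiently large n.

G(0) = 0
G(1) = mex{0} = 1
G(2) = mex{1} = 0
G(3) = mex{0} = 1
G(4) = mex{1,0} = 2
G(5) = mex{2,1} = 0
G(6) = mex{0,0} = 1
G(7) = mex{1,1} = 0
G(8) = mex{0,2} = 1
G(9) = mex{1,0} = 2
G(10) = mex{2,1} = 0
G(11) = mex{0,0} = 1
G(12) = mex{1,1} = 0
G(13) = mex{0,2} = 1
G(14) = mex{1,0} = 2
G(n+5) = G(n) holds for n = 0,…,3 (a full window of length max(S) = 4), so the sequence is purely periodic with period 5.

5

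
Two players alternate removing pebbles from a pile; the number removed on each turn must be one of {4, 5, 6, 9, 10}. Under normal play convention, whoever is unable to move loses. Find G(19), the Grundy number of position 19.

1

n :  0  1  2  3  4  5  6  7  8  9 10 11 12 13 14 15 16 17 18 19
G :  0  0  0  0  1  1  1  1  2  2  2  2  3  3  0  0  0  0  1  1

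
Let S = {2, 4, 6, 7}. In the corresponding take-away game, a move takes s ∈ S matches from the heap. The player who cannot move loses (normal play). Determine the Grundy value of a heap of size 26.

4

G(0) = 0
G(1) = mex{} = 0
G(2) = mex{0} = 1
G(3) = mex{0} = 1
G(4) = mex{1,0} = 2
G(5) = mex{1,0} = 2
G(6) = mex{2,1,0} = 3
G(7) = mex{2,1,0,0} = 3
G(8) = mex{3,2,1,0} = 4
G(9) = mex{3,2,1,1} = 0
G(10) = mex{4,3,2,1} = 0
G(11) = mex{0,3,2,2} = 1
G(12) = mex{0,4,3,2} = 1
G(13) = mex{1,0,3,3} = 2
G(14) = mex{1,0,4,3} = 2
G(15) = mex{2,1,0,4} = 3
G(16) = mex{2,1,0,0} = 3
G(17) = mex{3,2,1,0} = 4
G(18) = mex{3,2,1,1} = 0
G(19) = mex{4,3,2,1} = 0
G(20) = mex{0,3,2,2} = 1
G(21) = mex{0,4,3,2} = 1
G(22) = mex{1,0,3,3} = 2
G(23) = mex{1,0,4,3} = 2
G(24) = mex{2,1,0,4} = 3
G(25) = mex{2,1,0,0} = 3
G(26) = mex{3,2,1,0} = 4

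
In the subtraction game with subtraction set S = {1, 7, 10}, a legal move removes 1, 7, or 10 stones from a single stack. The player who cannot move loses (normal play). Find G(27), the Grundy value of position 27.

2

G(0) = 0
G(1) = mex{0} = 1
G(2) = mex{1} = 0
G(3) = mex{0} = 1
G(4) = mex{1} = 0
G(5) = mex{0} = 1
G(6) = mex{1} = 0
G(7) = mex{0,0} = 1
G(8) = mex{1,1} = 0
G(9) = mex{0,0} = 1
G(10) = mex{1,1,0} = 2
G(11) = mex{2,0,1} = 3
G(12) = mex{3,1,0} = 2
G(13) = mex{2,0,1} = 3
G(14) = mex{3,1,0} = 2
G(15) = mex{2,0,1} = 3
G(16) = mex{3,1,0} = 2
G(17) = mex{2,2,1} = 0
G(18) = mex{0,3,0} = 1
G(19) = mex{1,2,1} = 0
G(20) = mex{0,3,2} = 1
G(21) = mex{1,2,3} = 0
G(22) = mex{0,3,2} = 1
G(23) = mex{1,2,3} = 0
G(24) = mex{0,0,2} = 1
G(25) = mex{1,1,3} = 0
G(26) = mex{0,0,2} = 1
G(27) = mex{1,1,0} = 2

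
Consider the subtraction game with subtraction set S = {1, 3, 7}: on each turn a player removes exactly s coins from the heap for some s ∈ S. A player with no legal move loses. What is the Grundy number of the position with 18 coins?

0

G(0) = 0
G(1) = mex{0} = 1
G(2) = mex{1} = 0
G(3) = mex{0,0} = 1
G(4) = mex{1,1} = 0
G(5) = mex{0,0} = 1
G(6) = mex{1,1} = 0
G(7) = mex{0,0,0} = 1
G(8) = mex{1,1,1} = 0
G(9) = mex{0,0,0} = 1
G(10) = mex{1,1,1} = 0
G(11) = mex{0,0,0} = 1
G(12) = mex{1,1,1} = 0
G(13) = mex{0,0,0} = 1
G(14) = mex{1,1,1} = 0
G(15) = mex{0,0,0} = 1
G(16) = mex{1,1,1} = 0
G(17) = mex{0,0,0} = 1
G(18) = mex{1,1,1} = 0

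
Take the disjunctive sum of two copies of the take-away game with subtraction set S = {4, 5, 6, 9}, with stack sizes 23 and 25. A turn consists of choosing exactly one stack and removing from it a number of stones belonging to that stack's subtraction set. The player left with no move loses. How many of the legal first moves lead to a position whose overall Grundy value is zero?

All stacks use S = {4, 5, 6, 9}:
n :  0  1  2  3  4  5  6  7  8  9 10 11 12 13 14 15 16 17 18 19 20 21 22 23 24 25
G :  0  0  0  0  1  1  1  1  2  2  2  2  3  0  0  0  0  1  1  1  1  2  2  2  2  3
Stack A: G(23) = 2.
Stack B: G(25) = 3.
Combined Grundy value = 2 ⊕ 3 = 1.
A winning move leaves total XOR = 0, i.e. changes one component's Grundy value g to g ⊕ X where X is the current total.
Stack A: need g' = 2⊕1 = 3. Options: 23−4→G=1, 23−5→G=1, 23−6→G=1, 23−9→G=0. Hits: 0.
Stack B: need g' = 3⊕1 = 2. Options: 25−4→G=2, 25−5→G=1, 25−6→G=1, 25−9→G=0. Hits: 1.

1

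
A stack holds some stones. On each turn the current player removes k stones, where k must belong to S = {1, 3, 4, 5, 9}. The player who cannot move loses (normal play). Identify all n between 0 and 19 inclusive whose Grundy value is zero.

G(0) = 0
G(1) = mex{0} = 1
G(2) = mex{1} = 0
G(3) = mex{0,0} = 1
G(4) = mex{1,1,0} = 2
G(5) = mex{2,0,1,0} = 3
G(6) = mex{3,1,0,1} = 2
G(7) = mex{2,2,1,0} = 3
G(8) = mex{3,3,2,1} = 0
G(9) = mex{0,2,3,2,0} = 1
G(10) = mex{1,3,2,3,1} = 0
G(11) = mex{0,0,3,2,0} = 1
G(12) = mex{1,1,0,3,1} = 2
G(13) = mex{2,0,1,0,2} = 3
G(14) = mex{3,1,0,1,3} = 2
G(15) = mex{2,2,1,0,2} = 3
G(16) = mex{3,3,2,1,3} = 0
G(17) = mex{0,2,3,2,0} = 1
G(18) = mex{1,3,2,3,1} = 0
G(19) = mex{0,0,3,2,0} = 1
P-positions are exactly the n with G(n) = 0.

0, 2, 8, 10, 16, 18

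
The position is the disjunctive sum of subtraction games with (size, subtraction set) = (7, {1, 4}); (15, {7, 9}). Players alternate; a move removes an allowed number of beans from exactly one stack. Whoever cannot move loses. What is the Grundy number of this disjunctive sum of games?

Stack A, S = {1, 4}:
G(0) = 0
G(1) = mex{0} = 1
G(2) = mex{1} = 0
G(3) = mex{0} = 1
G(4) = mex{1,0} = 2
G(5) = mex{2,1} = 0
G(6) = mex{0,0} = 1
G(7) = mex{1,1} = 0
G_A(7) = 0.
Stack B, S = {7, 9}:
G(0) = 0
G(1) = mex{} = 0
G(2) = mex{} = 0
G(3) = mex{} = 0
G(4) = mex{} = 0
G(5) = mex{} = 0
G(6) = mex{} = 0
G(7) = mex{0} = 1
G(8) = mex{0} = 1
G(9) = mex{0,0} = 1
G(10) = mex{0,0} = 1
G(11) = mex{0,0} = 1
G(12) = mex{0,0} = 1
G(13) = mex{0,0} = 1
G(14) = mex{1,0} = 2
G(15) = mex{1,0} = 2
G_B(15) = 2.
Combined Grundy value = 0 ⊕ 2 = 2.

2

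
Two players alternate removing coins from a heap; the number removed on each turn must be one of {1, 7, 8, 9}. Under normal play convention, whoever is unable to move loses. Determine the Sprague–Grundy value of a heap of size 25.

3

n :  0  1  2  3  4  5  6  7  8  9 10 11 12 13 14 15 16 17 18 19 20 21 22 23 24 25
G :  0  1  0  1  0  1  0  1  2  3  2  3  2  3  2  3  0  1  0  1  0  1  0  1  2  3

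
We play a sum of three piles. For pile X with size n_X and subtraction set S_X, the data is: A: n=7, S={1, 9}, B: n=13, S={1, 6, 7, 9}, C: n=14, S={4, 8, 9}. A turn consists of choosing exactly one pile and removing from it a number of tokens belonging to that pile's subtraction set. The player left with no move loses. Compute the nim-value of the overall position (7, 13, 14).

0

Pile A, S = {1, 9}:
G(0) = 0
G(1) = mex{0} = 1
G(2) = mex{1} = 0
G(3) = mex{0} = 1
G(4) = mex{1} = 0
G(5) = mex{0} = 1
G(6) = mex{1} = 0
G(7) = mex{0} = 1
G_A(7) = 1.
Pile B, S = {1, 6, 7, 9}:
n :  0  1  2  3  4  5  6  7  8  9 10 11 12 13
G :  0  1  0  1  0  1  2  3  2  3  2  3  0  1
G_B(13) = 1.
Pile C, S = {4, 8, 9}:
n :  0  1  2  3  4  5  6  7  8  9 10 11 12 13 14
G :  0  0  0  0  1  1  1  1  2  2  2  2  3  0  0
G_C(14) = 0.
Combined Grundy value = 1 ⊕ 1 ⊕ 0 = 0.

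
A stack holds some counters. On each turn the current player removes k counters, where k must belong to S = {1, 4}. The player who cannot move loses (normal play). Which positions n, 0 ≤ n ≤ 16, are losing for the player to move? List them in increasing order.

G(0) = 0
G(1) = mex{0} = 1
G(2) = mex{1} = 0
G(3) = mex{0} = 1
G(4) = mex{1,0} = 2
G(5) = mex{2,1} = 0
G(6) = mex{0,0} = 1
G(7) = mex{1,1} = 0
G(8) = mex{0,2} = 1
G(9) = mex{1,0} = 2
G(10) = mex{2,1} = 0
G(11) = mex{0,0} = 1
G(12) = mex{1,1} = 0
G(13) = mex{0,2} = 1
G(14) = mex{1,0} = 2
G(15) = mex{2,1} = 0
G(16) = mex{0,0} = 1
P-positions are exactly the n with G(n) = 0.

0, 2, 5, 7, 10, 12, 15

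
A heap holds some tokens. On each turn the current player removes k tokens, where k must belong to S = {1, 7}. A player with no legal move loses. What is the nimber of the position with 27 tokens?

1

n :  0  1  2  3  4  5  6  7  8  9 10 11 12 13 14 15 16 17 18 19 20 21 22 23 24 25 26 27
G :  0  1  0  1  0  1  0  1  0  1  0  1  0  1  0  1  0  1  0  1  0  1  0  1  0  1  0  1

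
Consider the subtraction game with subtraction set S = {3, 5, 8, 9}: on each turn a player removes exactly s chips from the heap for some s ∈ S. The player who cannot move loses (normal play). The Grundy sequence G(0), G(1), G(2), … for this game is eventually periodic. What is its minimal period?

n :  0  1  2  3  4  5  6  7  8  9 10 11 12 13 14 15 16 17 18 19 20 21 22 23 24 25
G :  0  0  0  1  1  1  2  2  2  3  3  3  0  0  0  1  1  1  2  2  2  3  3  3  0  0
G(n+12) = G(n) holds for n = 0,…,8 (a full window of length max(S) = 9), so the sequence is purely periodic with period 12.

12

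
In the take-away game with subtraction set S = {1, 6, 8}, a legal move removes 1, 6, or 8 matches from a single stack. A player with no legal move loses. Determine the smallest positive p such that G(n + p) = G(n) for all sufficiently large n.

7

n :  0  1  2  3  4  5  6  7  8  9 10 11 12 13 14 15 16
G :  0  1  0  1  0  1  2  0  1  0  1  0  1  2  0  1  0
G(n+7) = G(n) holds for n = 0,…,7 (a full window of length max(S) = 8), so the sequence is purely periodic with period 7.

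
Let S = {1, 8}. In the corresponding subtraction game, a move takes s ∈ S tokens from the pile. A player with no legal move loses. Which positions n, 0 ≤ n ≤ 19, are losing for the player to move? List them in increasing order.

0, 2, 4, 6, 9, 11, 13, 15, 18

G(0) = 0
G(1) = mex{0} = 1
G(2) = mex{1} = 0
G(3) = mex{0} = 1
G(4) = mex{1} = 0
G(5) = mex{0} = 1
G(6) = mex{1} = 0
G(7) = mex{0} = 1
G(8) = mex{1,0} = 2
G(9) = mex{2,1} = 0
G(10) = mex{0,0} = 1
G(11) = mex{1,1} = 0
G(12) = mex{0,0} = 1
G(13) = mex{1,1} = 0
G(14) = mex{0,0} = 1
G(15) = mex{1,1} = 0
G(16) = mex{0,2} = 1
G(17) = mex{1,0} = 2
G(18) = mex{2,1} = 0
G(19) = mex{0,0} = 1
P-positions are exactly the n with G(n) = 0.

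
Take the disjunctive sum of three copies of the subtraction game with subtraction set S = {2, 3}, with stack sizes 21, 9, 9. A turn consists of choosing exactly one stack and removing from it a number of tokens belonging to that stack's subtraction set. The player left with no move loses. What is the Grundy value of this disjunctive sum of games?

All stacks use S = {2, 3}:
G(0) = 0
G(1) = mex{} = 0
G(2) = mex{0} = 1
G(3) = mex{0,0} = 1
G(4) = mex{1,0} = 2
G(5) = mex{1,1} = 0
G(6) = mex{2,1} = 0
G(7) = mex{0,2} = 1
G(8) = mex{0,0} = 1
G(9) = mex{1,0} = 2
G(10) = mex{1,1} = 0
G(11) = mex{2,1} = 0
G(12) = mex{0,2} = 1
G(13) = mex{0,0} = 1
G(14) = mex{1,0} = 2
G(15) = mex{1,1} = 0
G(16) = mex{2,1} = 0
G(17) = mex{0,2} = 1
G(18) = mex{0,0} = 1
G(19) = mex{1,0} = 2
G(20) = mex{1,1} = 0
G(21) = mex{2,1} = 0
Stack A: G(21) = 0.
Stack B: G(9) = 2.
Stack C: G(9) = 2.
Combined Grundy value = 0 ⊕ 2 ⊕ 2 = 0.

0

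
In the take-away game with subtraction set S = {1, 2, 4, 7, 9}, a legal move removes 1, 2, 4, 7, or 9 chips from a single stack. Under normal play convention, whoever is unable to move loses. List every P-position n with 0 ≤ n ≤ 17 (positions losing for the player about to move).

G(0) = 0
G(1) = mex{0} = 1
G(2) = mex{1,0} = 2
G(3) = mex{2,1} = 0
G(4) = mex{0,2,0} = 1
G(5) = mex{1,0,1} = 2
G(6) = mex{2,1,2} = 0
G(7) = mex{0,2,0,0} = 1
G(8) = mex{1,0,1,1} = 2
G(9) = mex{2,1,2,2,0} = 3
G(10) = mex{3,2,0,0,1} = 4
G(11) = mex{4,3,1,1,2} = 0
G(12) = mex{0,4,2,2,0} = 1
G(13) = mex{1,0,3,0,1} = 2
G(14) = mex{2,1,4,1,2} = 0
G(15) = mex{0,2,0,2,0} = 1
G(16) = mex{1,0,1,3,1} = 2
G(17) = mex{2,1,2,4,2} = 0
P-positions are exactly the n with G(n) = 0.

0, 3, 6, 11, 14, 17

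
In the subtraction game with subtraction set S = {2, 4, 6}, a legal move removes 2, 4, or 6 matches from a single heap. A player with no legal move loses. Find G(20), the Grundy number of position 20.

2

n :  0  1  2  3  4  5  6  7  8  9 10 11 12 13 14 15 16 17 18 19 20
G :  0  0  1  1  2  2  3  3  0  0  1  1  2  2  3  3  0  0  1  1  2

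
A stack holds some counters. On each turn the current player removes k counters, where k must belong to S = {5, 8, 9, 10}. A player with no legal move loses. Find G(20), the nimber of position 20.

G(0) = 0
G(1) = mex{} = 0
G(2) = mex{} = 0
G(3) = mex{} = 0
G(4) = mex{} = 0
G(5) = mex{0} = 1
G(6) = mex{0} = 1
G(7) = mex{0} = 1
G(8) = mex{0,0} = 1
G(9) = mex{0,0,0} = 1
G(10) = mex{1,0,0,0} = 2
G(11) = mex{1,0,0,0} = 2
G(12) = mex{1,0,0,0} = 2
G(13) = mex{1,1,0,0} = 2
G(14) = mex{1,1,1,0} = 2
G(15) = mex{2,1,1,1} = 0
G(16) = mex{2,1,1,1} = 0
G(17) = mex{2,1,1,1} = 0
G(18) = mex{2,2,1,1} = 0
G(19) = mex{2,2,2,1} = 0
G(20) = mex{0,2,2,2} = 1

1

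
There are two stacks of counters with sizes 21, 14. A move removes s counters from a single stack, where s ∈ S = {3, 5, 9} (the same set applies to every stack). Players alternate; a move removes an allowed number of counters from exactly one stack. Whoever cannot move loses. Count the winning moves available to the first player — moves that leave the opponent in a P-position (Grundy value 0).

5

All stacks use S = {3, 5, 9}:
G(0) = 0
G(1) = mex{} = 0
G(2) = mex{} = 0
G(3) = mex{0} = 1
G(4) = mex{0} = 1
G(5) = mex{0,0} = 1
G(6) = mex{1,0} = 2
G(7) = mex{1,0} = 2
G(8) = mex{1,1} = 0
G(9) = mex{2,1,0} = 3
G(10) = mex{2,1,0} = 3
G(11) = mex{0,2,0} = 1
G(12) = mex{3,2,1} = 0
G(13) = mex{3,0,1} = 2
G(14) = mex{1,3,1} = 0
G(15) = mex{0,3,2} = 1
G(16) = mex{2,1,2} = 0
G(17) = mex{0,0,0} = 1
G(18) = mex{1,2,3} = 0
G(19) = mex{0,0,3} = 1
G(20) = mex{1,1,1} = 0
G(21) = mex{0,0,0} = 1
Stack A: G(21) = 1.
Stack B: G(14) = 0.
Combined Grundy value = 1 ⊕ 0 = 1.
A winning move leaves total XOR = 0, i.e. changes one component's Grundy value g to g ⊕ X where X is the current total.
Stack A: need g' = 1⊕1 = 0. Options: 21−3→G=0, 21−5→G=0, 21−9→G=0. Hits: 3.
Stack B: need g' = 0⊕1 = 1. Options: 14−3→G=1, 14−5→G=3, 14−9→G=1. Hits: 2.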